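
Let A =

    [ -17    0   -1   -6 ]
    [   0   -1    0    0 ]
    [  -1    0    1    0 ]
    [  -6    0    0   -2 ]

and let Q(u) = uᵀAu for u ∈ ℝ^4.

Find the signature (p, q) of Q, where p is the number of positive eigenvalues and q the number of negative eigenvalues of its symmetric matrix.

(1, 2)

Applying the same elementary operations to the rows and columns of A produces a congruent diagonal matrix with entries -17, -1, 18/17, 0.
That gives 1 positive, 2 negative, 1 zero pivots.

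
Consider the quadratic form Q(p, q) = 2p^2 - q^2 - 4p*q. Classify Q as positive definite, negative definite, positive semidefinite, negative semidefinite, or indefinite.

Write A = [[2, -2], [-2, -1]].
Symmetric row and column elimination reduces A to a congruent diagonal form with pivots 2, -3.
Counting signs: 1 positive, 1 negative.
Hence Q is indefinite.

indefinite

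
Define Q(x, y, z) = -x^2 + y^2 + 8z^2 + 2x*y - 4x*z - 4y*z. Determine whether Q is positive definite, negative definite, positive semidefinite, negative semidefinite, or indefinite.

Write A = [[-1, 1, -2], [1, 1, -2], [-2, -2, 8]].
Applying the same elementary operations to the rows and columns of A produces a congruent diagonal matrix with entries -1, 2, 4.
That gives 2 positive, 1 negative pivots.
Hence Q is indefinite.

indefinite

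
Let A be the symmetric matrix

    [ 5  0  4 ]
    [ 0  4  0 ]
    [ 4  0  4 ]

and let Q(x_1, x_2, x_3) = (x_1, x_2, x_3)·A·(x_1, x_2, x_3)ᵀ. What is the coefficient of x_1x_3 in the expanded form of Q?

The coefficient of x_1x_3 is A[1,3] + A[3,1] = 2·4 = 8.

8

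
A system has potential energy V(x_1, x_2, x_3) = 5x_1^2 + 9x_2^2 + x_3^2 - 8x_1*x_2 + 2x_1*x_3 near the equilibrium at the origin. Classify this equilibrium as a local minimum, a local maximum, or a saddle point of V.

local minimum

The Hessian at the origin is H = [[10, -8, 2], [-8, 18, 0], [2, 0, 2]].
Applying the same elementary operations to the rows and columns of H produces a congruent diagonal matrix with entries 10, 58/5, 40/29.
That gives 3 positive pivots.
H is positive definite, so the origin is a strict local minimum.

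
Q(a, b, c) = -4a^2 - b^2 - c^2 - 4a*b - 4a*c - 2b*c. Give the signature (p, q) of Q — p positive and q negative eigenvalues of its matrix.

(0, 1)

Write A = [[-4, -2, -2], [-2, -1, -1], [-2, -1, -1]].
Row-reducing A symmetrically gives the diagonal entries -4, 0, 0.
Counting signs: 1 negative, 2 zero.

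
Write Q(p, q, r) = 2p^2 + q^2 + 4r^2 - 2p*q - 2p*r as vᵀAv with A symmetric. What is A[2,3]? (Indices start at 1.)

The coefficient of q·r in Q is 0. For a symmetric A this equals A[2,3] + A[3,2] = 2·A[2,3].
So A[2,3] = 0/2 = 0.

0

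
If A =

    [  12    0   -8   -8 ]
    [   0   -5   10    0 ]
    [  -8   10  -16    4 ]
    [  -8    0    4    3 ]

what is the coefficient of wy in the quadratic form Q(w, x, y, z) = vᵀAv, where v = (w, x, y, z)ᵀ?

The coefficient of wy is A[1,3] + A[3,1] = 2·(-8) = -16.

-16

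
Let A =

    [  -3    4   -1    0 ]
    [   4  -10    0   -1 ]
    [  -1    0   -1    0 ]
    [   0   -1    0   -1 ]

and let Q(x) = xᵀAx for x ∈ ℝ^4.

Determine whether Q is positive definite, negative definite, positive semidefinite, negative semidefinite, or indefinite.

negative definite

An LDLᵀ factorisation of A has diagonal entries -3, -14/3, -2/7, -1/2.
Counting signs: 4 negative.
Hence Q is negative definite.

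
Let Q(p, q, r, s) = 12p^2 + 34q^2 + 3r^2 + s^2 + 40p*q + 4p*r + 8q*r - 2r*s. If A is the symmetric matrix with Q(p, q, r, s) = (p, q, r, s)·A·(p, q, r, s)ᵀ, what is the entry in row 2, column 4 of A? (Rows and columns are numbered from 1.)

0

The coefficient of q·s in Q is 0. For a symmetric A this equals A[2,4] + A[4,2] = 2·A[2,4].
So A[2,4] = 0/2 = 0.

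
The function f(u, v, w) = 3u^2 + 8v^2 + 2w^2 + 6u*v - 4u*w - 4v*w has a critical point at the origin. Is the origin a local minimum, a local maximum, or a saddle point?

local minimum

The Hessian at the origin is H = [[6, 6, -4], [6, 16, -4], [-4, -4, 4]].
Symmetric row and column elimination reduces H to a congruent diagonal form with pivots 6, 10, 4/3.
That gives 3 positive pivots.
H is positive definite, so the origin is a strict local minimum.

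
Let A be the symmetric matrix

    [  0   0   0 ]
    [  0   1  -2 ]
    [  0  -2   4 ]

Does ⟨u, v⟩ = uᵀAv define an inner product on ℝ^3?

Congruent diagonalization of A (simultaneous row and column reduction) yields pivots 0, 1, 0.
Counting signs: 1 positive, 2 zero.
Hence Q is positive semidefinite.
⟨·,·⟩ is an inner product exactly when A is positive definite.

no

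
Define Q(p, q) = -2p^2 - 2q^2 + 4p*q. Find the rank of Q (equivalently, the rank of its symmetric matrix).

Write A = [[-2, 2], [2, -2]].
Symmetric row and column elimination reduces A to a congruent diagonal form with pivots -2, 0.
Counting signs: 1 negative, 1 zero.
The rank is the number of nonzero pivots: 1.

1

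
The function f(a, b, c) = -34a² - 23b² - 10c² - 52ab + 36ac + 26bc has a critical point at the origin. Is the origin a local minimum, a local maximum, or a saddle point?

local maximum

The Hessian at the origin is H = [[-68, -52, 36], [-52, -46, 26], [36, 26, -20]].
Symmetric row and column elimination reduces H to a congruent diagonal form with pivots -68, -106/17, -30/53.
Counting signs: 3 negative.
H is negative definite, so the origin is a strict local maximum.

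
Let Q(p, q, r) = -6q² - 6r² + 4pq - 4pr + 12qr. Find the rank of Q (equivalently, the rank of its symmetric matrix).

The symmetric matrix is A = [[0, 2, -2], [2, -6, 6], [-2, 6, -6]].
Row reduction of A gives 2 nonzero rows, so rank A = 2.

2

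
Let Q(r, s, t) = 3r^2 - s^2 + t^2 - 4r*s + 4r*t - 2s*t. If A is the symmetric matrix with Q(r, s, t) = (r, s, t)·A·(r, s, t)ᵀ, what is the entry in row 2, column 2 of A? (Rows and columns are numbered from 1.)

-1

The coefficient of s^2 in Q is -1, and that is exactly A[2,2].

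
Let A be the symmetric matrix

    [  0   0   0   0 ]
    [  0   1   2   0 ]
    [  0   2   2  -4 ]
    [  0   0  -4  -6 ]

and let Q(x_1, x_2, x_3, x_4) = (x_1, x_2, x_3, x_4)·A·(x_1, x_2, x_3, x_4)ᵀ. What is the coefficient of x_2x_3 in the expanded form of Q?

The coefficient of x_2x_3 is A[2,3] + A[3,2] = 2·2 = 4.

4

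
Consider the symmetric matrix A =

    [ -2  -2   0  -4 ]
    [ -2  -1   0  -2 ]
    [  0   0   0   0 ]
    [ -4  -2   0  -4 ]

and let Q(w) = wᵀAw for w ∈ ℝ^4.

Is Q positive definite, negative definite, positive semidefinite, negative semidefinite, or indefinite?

Applying the same elementary operations to the rows and columns of A produces a congruent diagonal matrix with entries -2, 1, 0, 0.
So there are 1 positive, 1 negative, 2 zero pivots.
Hence Q is indefinite.

indefinite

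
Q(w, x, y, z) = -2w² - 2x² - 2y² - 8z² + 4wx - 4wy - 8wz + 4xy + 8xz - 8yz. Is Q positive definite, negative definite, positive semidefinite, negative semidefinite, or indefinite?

The associated matrix is A = [[-2, 2, -2, -4], [2, -2, 2, 4], [-2, 2, -2, -4], [-4, 4, -4, -8]].
Applying the same elementary operations to the rows and columns of A produces a congruent diagonal matrix with entries -2, 0, 0, 0.
Counting signs: 1 negative, 3 zero.
Hence Q is negative semidefinite.

negative semidefinite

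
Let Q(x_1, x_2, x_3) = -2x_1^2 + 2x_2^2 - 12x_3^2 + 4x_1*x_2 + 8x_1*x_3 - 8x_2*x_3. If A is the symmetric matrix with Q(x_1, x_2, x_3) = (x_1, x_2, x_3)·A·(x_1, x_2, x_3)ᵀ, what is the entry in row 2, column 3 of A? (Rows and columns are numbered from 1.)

The coefficient of x_2·x_3 in Q is -8. For a symmetric A this equals A[2,3] + A[3,2] = 2·A[2,3].
So A[2,3] = -8/2 = -4.

-4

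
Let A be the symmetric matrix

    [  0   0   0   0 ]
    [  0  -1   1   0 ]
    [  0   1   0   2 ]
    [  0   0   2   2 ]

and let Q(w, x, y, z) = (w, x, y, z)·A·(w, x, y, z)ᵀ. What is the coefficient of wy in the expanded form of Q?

The coefficient of wy is A[1,3] + A[3,1] = 2·0 = 0.

0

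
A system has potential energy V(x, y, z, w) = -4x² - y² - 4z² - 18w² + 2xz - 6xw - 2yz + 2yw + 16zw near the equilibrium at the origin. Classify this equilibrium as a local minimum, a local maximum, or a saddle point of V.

local maximum

The Hessian at the origin is H = [[-8, 0, 2, -6], [0, -2, -2, 2], [2, -2, -8, 16], [-6, 2, 16, -36]].
An LDLᵀ factorisation of H has diagonal entries -8, -2, -11/2, -12/11.
Counting signs: 4 negative.
H is negative definite, so the origin is a strict local maximum.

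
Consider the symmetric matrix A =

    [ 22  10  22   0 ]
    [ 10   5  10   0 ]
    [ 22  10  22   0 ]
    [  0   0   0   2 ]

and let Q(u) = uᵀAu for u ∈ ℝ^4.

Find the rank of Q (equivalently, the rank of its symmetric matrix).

Row-reducing A symmetrically gives the diagonal entries 22, 5/11, 0, 2.
Counting signs: 3 positive, 1 zero.
The rank is the number of nonzero pivots: 3.

3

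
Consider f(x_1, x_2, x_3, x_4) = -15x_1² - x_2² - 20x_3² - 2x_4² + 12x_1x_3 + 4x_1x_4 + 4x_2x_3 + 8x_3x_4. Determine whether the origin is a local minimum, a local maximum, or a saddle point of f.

local maximum

The Hessian at the origin is H = [[-30, 0, 12, 4], [0, -2, 4, 0], [12, 4, -40, 8], [4, 0, 8, -4]].
An LDLᵀ factorisation of H has diagonal entries -30, -2, -136/5, -4/51.
Counting signs: 4 negative.
H is negative definite, so the origin is a strict local maximum.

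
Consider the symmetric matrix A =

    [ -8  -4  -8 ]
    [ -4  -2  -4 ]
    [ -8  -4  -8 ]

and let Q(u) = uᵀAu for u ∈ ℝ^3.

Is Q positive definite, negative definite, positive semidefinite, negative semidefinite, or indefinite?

negative semidefinite

Symmetric row and column elimination reduces A to a congruent diagonal form with pivots -8, 0, 0.
So there are 1 negative, 2 zero pivots.
Hence Q is negative semidefinite.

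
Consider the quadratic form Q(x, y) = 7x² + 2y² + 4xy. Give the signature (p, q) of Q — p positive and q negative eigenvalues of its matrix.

(2, 0)

Write A = [[7, 2], [2, 2]].
Row-reducing A symmetrically gives the diagonal entries 7, 10/7.
That gives 2 positive pivots.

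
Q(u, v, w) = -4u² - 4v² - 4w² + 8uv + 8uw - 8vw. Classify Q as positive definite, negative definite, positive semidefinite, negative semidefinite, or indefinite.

negative semidefinite

Write A = [[-4, 4, 4], [4, -4, -4], [4, -4, -4]].
Congruent diagonalization of A (simultaneous row and column reduction) yields pivots -4, 0, 0.
Counting signs: 1 negative, 2 zero.
Hence Q is negative semidefinite.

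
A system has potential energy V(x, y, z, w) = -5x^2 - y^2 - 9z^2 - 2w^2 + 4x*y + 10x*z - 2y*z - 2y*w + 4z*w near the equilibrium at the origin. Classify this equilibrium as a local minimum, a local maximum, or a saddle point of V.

saddle point

The Hessian at the origin is H = [[-10, 4, 10, 0], [4, -2, -2, -2], [10, -2, -18, 4], [0, -2, 4, -4]].
An LDLᵀ factorisation of H has diagonal entries -10, -2/5, 2, -12.
That gives 1 positive, 3 negative pivots.
H is indefinite, so the origin is a saddle point.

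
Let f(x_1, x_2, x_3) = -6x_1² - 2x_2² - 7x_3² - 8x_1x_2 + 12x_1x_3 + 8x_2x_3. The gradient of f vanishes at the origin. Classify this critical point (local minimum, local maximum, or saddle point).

The Hessian at the origin is H = [[-12, -8, 12], [-8, -4, 8], [12, 8, -14]].
An LDLᵀ factorisation of H has diagonal entries -12, 4/3, -2.
So there are 1 positive, 2 negative pivots.
H is indefinite, so the origin is a saddle point.

saddle point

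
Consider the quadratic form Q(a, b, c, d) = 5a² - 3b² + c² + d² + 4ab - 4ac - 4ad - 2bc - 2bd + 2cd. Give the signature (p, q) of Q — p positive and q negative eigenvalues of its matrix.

(2, 1)

Write A = [[5, 2, -2, -2], [2, -3, -1, -1], [-2, -1, 1, 1], [-2, -1, 1, 1]].
Row-reducing A symmetrically gives the diagonal entries 5, -19/5, 4/19, 0.
So there are 2 positive, 1 negative, 1 zero pivots.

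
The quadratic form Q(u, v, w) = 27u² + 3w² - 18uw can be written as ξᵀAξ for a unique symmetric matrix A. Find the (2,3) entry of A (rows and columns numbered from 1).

0

The coefficient of v·w in Q is 0. For a symmetric A this equals A[2,3] + A[3,2] = 2·A[2,3].
So A[2,3] = 0/2 = 0.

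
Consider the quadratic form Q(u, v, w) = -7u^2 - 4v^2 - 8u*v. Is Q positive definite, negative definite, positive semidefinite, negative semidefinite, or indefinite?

Write A = [[-7, -4, 0], [-4, -4, 0], [0, 0, 0]].
Symmetric row and column elimination reduces A to a congruent diagonal form with pivots -7, -12/7, 0.
That gives 2 negative, 1 zero pivots.
Hence Q is negative semidefinite.

negative semidefinite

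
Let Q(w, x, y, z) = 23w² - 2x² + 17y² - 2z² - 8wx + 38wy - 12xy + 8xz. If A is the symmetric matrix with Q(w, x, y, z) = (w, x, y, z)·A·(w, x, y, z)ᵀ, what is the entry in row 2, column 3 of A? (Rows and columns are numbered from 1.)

-6

The coefficient of x·y in Q is -12. For a symmetric A this equals A[2,3] + A[3,2] = 2·A[2,3].
So A[2,3] = -12/2 = -6.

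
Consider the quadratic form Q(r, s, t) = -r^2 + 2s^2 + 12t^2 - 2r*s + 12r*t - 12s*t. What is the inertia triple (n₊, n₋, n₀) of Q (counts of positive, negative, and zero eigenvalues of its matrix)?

The associated matrix is A = [[-1, -1, 6], [-1, 2, -6], [6, -6, 12]].
Congruent diagonalization of A (simultaneous row and column reduction) yields pivots -1, 3, 0.
So there are 1 positive, 1 negative, 1 zero pivots.

(1, 1, 1)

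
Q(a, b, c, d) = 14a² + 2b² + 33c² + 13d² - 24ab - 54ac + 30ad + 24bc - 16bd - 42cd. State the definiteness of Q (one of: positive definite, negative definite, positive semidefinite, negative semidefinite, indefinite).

The symmetric matrix is A = [[14, -12, -27, 15], [-12, 2, 12, -8], [-27, 12, 33, -21], [15, -8, -21, 13]].
Row-reducing A symmetrically gives the diagonal entries 14, -58/7, -237/58, 20/79.
Counting signs: 2 positive, 2 negative.
Hence Q is indefinite.

indefinite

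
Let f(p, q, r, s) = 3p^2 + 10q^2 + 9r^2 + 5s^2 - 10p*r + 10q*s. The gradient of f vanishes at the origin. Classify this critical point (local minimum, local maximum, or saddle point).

local minimum

The Hessian at the origin is H = [[6, 0, -10, 0], [0, 20, 0, 10], [-10, 0, 18, 0], [0, 10, 0, 10]].
Row-reducing H symmetrically gives the diagonal entries 6, 20, 4/3, 5.
So there are 4 positive pivots.
H is positive definite, so the origin is a strict local minimum.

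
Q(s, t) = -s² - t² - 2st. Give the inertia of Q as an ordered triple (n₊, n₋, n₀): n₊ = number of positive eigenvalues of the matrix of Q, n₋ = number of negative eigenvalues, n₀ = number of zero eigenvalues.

The symmetric matrix is A = [[-1, -1], [-1, -1]].
Symmetric row and column elimination reduces A to a congruent diagonal form with pivots -1, 0.
So there are 1 negative, 1 zero pivots.

(0, 1, 1)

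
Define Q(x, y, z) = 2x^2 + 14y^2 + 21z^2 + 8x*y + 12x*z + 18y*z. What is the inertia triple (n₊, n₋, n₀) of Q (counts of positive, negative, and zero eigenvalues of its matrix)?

Write A = [[2, 4, 6], [4, 14, 9], [6, 9, 21]].
Symmetric row and column elimination reduces A to a congruent diagonal form with pivots 2, 6, 3/2.
So there are 3 positive pivots.

(3, 0, 0)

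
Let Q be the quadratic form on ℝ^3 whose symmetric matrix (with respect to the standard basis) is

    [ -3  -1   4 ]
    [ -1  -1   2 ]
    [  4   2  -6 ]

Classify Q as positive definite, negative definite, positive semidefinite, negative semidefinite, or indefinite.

negative semidefinite

Applying the same elementary operations to the rows and columns of A produces a congruent diagonal matrix with entries -3, -2/3, 0.
That gives 2 negative, 1 zero pivots.
Hence Q is negative semidefinite.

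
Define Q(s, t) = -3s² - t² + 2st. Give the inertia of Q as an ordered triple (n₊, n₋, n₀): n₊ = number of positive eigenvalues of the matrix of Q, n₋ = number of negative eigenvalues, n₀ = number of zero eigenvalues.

(0, 2, 0)

The associated matrix is A = [[-3, 1], [1, -1]].
Row-reducing A symmetrically gives the diagonal entries -3, -2/3.
So there are 2 negative pivots.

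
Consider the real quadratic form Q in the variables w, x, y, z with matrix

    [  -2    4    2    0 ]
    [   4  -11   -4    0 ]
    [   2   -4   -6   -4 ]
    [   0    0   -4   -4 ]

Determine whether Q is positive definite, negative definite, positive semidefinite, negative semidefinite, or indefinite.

Symmetric row and column elimination reduces A to a congruent diagonal form with pivots -2, -3, -4, 0.
That gives 3 negative, 1 zero pivots.
Hence Q is negative semidefinite.

negative semidefinite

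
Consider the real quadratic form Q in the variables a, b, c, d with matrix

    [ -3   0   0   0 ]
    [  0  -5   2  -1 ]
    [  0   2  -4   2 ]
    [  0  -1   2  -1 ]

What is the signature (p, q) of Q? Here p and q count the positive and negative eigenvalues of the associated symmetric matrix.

(0, 3)

Symmetric row and column elimination reduces A to a congruent diagonal form with pivots -3, -5, -16/5, 0.
So there are 3 negative, 1 zero pivots.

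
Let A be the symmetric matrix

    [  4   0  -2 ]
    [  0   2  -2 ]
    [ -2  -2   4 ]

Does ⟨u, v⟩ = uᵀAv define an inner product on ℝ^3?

yes

An LDLᵀ factorisation of A has diagonal entries 4, 2, 1.
That gives 3 positive pivots.
Hence Q is positive definite.
⟨·,·⟩ is an inner product exactly when A is positive definite.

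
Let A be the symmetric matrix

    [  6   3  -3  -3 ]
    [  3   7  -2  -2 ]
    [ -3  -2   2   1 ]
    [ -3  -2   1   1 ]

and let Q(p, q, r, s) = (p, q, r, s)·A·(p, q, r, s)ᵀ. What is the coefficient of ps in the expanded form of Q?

The coefficient of ps is A[1,4] + A[4,1] = 2·(-3) = -6.

-6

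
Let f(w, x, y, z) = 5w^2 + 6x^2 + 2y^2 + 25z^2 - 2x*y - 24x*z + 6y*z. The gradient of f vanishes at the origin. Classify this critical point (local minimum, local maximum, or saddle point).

The Hessian at the origin is H = [[10, 0, 0, 0], [0, 12, -2, -24], [0, -2, 4, 6], [0, -24, 6, 50]].
An LDLᵀ factorisation of H has diagonal entries 10, 12, 11/3, 10/11.
Counting signs: 4 positive.
H is positive definite, so the origin is a strict local minimum.

local minimum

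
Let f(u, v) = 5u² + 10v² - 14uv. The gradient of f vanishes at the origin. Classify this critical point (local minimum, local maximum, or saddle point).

The Hessian at the origin is H = [[10, -14], [-14, 20]].
det H = 10·20 − (-14)² = 4 > 0 and H[1,1] = 10 > 0, so H is positive definite.
Therefore the origin is a local minimum.

local minimum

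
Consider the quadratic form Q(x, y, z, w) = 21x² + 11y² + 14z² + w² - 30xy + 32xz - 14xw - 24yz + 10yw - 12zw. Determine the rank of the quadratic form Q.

The associated matrix is A = [[21, -15, 16, -7], [-15, 11, -12, 5], [16, -12, 14, -6], [-7, 5, -6, 1]].
Congruent diagonalization of A (simultaneous row and column reduction) yields pivots 21, 2/7, 2/3, -2.
That gives 3 positive, 1 negative pivots.
The rank is the number of nonzero pivots: 4.

4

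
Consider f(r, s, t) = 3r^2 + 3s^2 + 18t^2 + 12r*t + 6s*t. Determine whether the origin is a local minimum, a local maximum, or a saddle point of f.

The Hessian at the origin is H = [[6, 0, 12], [0, 6, 6], [12, 6, 36]].
Symmetric row and column elimination reduces H to a congruent diagonal form with pivots 6, 6, 6.
That gives 3 positive pivots.
H is positive definite, so the origin is a strict local minimum.

local minimum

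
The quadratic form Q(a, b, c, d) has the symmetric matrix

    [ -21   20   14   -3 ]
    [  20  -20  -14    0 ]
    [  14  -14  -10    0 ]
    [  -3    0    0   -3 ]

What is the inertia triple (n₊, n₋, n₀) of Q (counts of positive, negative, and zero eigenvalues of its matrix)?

(1, 3, 0)

Applying the same elementary operations to the rows and columns of A produces a congruent diagonal matrix with entries -21, -20/21, -1/5, 6.
So there are 1 positive, 3 negative pivots.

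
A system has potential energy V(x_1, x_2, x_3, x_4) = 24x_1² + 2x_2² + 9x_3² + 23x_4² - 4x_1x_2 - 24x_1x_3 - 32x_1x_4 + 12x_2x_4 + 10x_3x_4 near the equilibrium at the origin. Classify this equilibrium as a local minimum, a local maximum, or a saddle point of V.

local minimum

The Hessian at the origin is H = [[48, -4, -24, -32], [-4, 4, 0, 12], [-24, 0, 18, 10], [-32, 12, 10, 46]].
An LDLᵀ factorisation of H has diagonal entries 48, 11/3, 54/11, 20/27.
So there are 4 positive pivots.
H is positive definite, so the origin is a strict local minimum.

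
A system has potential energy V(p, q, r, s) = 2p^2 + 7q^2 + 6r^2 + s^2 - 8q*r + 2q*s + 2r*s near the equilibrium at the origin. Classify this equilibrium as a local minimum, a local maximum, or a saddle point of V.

The Hessian at the origin is H = [[4, 0, 0, 0], [0, 14, -8, 2], [0, -8, 12, 2], [0, 2, 2, 2]].
An LDLᵀ factorisation of H has diagonal entries 4, 14, 52/7, 5/13.
Counting signs: 4 positive.
H is positive definite, so the origin is a strict local minimum.

local minimum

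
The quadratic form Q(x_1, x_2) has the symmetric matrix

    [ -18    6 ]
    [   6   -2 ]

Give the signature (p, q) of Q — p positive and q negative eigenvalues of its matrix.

Congruent diagonalization of A (simultaneous row and column reduction) yields pivots -18, 0.
So there are 1 negative, 1 zero pivots.

(0, 1)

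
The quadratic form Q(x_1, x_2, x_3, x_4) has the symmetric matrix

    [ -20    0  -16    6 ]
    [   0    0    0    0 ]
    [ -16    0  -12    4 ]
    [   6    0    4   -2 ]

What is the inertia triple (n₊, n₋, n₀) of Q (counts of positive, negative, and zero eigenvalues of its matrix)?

(1, 2, 1)

Congruent diagonalization of A (simultaneous row and column reduction) yields pivots -20, 0, 4/5, -1.
Counting signs: 1 positive, 2 negative, 1 zero.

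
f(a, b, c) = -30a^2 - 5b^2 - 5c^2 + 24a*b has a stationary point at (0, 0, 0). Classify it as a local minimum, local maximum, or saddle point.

local maximum

The Hessian at the origin is H = [[-60, 24, 0], [24, -10, 0], [0, 0, -10]].
An LDLᵀ factorisation of H has diagonal entries -60, -2/5, -10.
That gives 3 negative pivots.
H is negative definite, so the origin is a strict local maximum.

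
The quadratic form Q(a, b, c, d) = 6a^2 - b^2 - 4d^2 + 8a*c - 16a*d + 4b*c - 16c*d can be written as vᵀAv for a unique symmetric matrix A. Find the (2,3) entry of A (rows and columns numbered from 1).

The coefficient of b·c in Q is 4. For a symmetric A this equals A[2,3] + A[3,2] = 2·A[2,3].
So A[2,3] = 4/2 = 2.

2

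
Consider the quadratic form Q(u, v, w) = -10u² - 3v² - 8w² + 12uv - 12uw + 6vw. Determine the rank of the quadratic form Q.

The associated matrix is A = [[-10, 6, -6], [6, -3, 3], [-6, 3, -8]].
An LDLᵀ factorisation of A has diagonal entries -10, 3/5, -5.
Counting signs: 1 positive, 2 negative.
The rank is the number of nonzero pivots: 3.

3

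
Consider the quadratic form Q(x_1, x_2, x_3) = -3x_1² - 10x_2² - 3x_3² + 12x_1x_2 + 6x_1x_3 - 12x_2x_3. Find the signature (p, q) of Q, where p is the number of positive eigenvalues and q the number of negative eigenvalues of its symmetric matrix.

(1, 1)

The symmetric matrix is A = [[-3, 6, 3], [6, -10, -6], [3, -6, -3]].
Applying the same elementary operations to the rows and columns of A produces a congruent diagonal matrix with entries -3, 2, 0.
That gives 1 positive, 1 negative, 1 zero pivots.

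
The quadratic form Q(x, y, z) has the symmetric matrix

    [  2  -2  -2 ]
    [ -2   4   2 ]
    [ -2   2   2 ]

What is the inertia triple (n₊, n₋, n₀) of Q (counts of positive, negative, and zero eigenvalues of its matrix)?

(2, 0, 1)

Symmetric row and column elimination reduces A to a congruent diagonal form with pivots 2, 2, 0.
Counting signs: 2 positive, 1 zero.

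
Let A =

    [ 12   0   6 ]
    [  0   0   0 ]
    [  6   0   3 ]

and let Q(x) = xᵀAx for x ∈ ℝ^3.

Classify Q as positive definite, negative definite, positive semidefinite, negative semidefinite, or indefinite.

positive semidefinite

Applying the same elementary operations to the rows and columns of A produces a congruent diagonal matrix with entries 12, 0, 0.
That gives 1 positive, 2 zero pivots.
Hence Q is positive semidefinite.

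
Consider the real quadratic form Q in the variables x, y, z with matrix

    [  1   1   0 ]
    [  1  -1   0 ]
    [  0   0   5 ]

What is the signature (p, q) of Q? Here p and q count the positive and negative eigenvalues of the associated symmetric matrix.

(2, 1)

Applying the same elementary operations to the rows and columns of A produces a congruent diagonal matrix with entries 1, -2, 5.
Counting signs: 2 positive, 1 negative.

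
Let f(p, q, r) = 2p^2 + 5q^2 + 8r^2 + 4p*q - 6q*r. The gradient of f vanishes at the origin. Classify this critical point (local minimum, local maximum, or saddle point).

The Hessian at the origin is H = [[4, 4, 0], [4, 10, -6], [0, -6, 16]].
Congruent diagonalization of H (simultaneous row and column reduction) yields pivots 4, 6, 10.
Counting signs: 3 positive.
H is positive definite, so the origin is a strict local minimum.

local minimum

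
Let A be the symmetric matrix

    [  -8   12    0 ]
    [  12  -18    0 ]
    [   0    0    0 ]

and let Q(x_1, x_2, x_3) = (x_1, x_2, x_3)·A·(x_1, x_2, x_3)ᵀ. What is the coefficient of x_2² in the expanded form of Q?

The coefficient of x_2² is the diagonal entry A[2,2] = -18.

-18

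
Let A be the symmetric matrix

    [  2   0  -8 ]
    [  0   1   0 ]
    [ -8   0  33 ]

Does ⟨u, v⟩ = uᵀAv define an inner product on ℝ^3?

An LDLᵀ factorisation of A has diagonal entries 2, 1, 1.
Counting signs: 3 positive.
Hence Q is positive definite.
⟨·,·⟩ is an inner product exactly when A is positive definite.

yes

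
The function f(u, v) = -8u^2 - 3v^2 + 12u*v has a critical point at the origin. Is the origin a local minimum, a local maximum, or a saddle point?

The Hessian at the origin is H = [[-16, 12], [12, -6]].
det H = -16·-6 − (12)² = -48 < 0, so H is indefinite.
Therefore the origin is a saddle point.

saddle point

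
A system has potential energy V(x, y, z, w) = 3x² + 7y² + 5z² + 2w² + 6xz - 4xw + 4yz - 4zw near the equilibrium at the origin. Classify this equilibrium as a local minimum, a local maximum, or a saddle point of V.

The Hessian at the origin is H = [[6, 0, 6, -4], [0, 14, 4, 0], [6, 4, 10, -4], [-4, 0, -4, 4]].
Congruent diagonalization of H (simultaneous row and column reduction) yields pivots 6, 14, 20/7, 4/3.
So there are 4 positive pivots.
H is positive definite, so the origin is a strict local minimum.

local minimum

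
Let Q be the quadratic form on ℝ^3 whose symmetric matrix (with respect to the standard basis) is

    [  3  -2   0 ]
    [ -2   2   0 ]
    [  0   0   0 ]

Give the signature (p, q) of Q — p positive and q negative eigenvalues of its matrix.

(2, 0)

Symmetric row and column elimination reduces A to a congruent diagonal form with pivots 3, 2/3, 0.
That gives 2 positive, 1 zero pivots.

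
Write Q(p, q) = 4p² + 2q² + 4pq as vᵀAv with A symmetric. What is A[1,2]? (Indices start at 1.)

2

The coefficient of p·q in Q is 4. For a symmetric A this equals A[1,2] + A[2,1] = 2·A[1,2].
So A[1,2] = 4/2 = 2.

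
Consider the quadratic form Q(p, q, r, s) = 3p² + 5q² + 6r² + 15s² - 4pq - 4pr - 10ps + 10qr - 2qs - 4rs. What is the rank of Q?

4

The symmetric matrix is A = [[3, -2, -2, -5], [-2, 5, 5, -1], [-2, 5, 6, -2], [-5, -1, -2, 15]].
An LDLᵀ factorisation of A has diagonal entries 3, 11/3, 1, 6/11.
That gives 4 positive pivots.
The rank is the number of nonzero pivots: 4.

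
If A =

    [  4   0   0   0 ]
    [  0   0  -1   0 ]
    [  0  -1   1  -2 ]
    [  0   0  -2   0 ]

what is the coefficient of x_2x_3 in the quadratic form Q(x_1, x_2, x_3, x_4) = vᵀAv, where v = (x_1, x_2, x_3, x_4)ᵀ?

-2

The coefficient of x_2x_3 is A[2,3] + A[3,2] = 2·(-1) = -2.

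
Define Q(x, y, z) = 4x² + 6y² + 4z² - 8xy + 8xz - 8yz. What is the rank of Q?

The associated matrix is A = [[4, -4, 4], [-4, 6, -4], [4, -4, 4]].
Congruent diagonalization of A (simultaneous row and column reduction) yields pivots 4, 2, 0.
That gives 2 positive, 1 zero pivots.
The rank is the number of nonzero pivots: 2.

2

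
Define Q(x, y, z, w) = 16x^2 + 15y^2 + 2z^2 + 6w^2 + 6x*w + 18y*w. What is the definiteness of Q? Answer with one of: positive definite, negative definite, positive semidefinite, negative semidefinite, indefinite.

The symmetric matrix of Q is A = [[16, 0, 0, 3], [0, 15, 0, 9], [0, 0, 2, 0], [3, 9, 0, 6]].
Leading principal minors: Δ_1 = 16, Δ_2 = 240, Δ_3 = 480, Δ_4 = 18.
All leading principal minors are positive, so by Sylvester's criterion Q is positive definite.

positive definite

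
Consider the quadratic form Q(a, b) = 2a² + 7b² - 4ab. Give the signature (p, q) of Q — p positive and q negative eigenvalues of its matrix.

(2, 0)

The associated matrix is A = [[2, -2], [-2, 7]].
An LDLᵀ factorisation of A has diagonal entries 2, 5.
That gives 2 positive pivots.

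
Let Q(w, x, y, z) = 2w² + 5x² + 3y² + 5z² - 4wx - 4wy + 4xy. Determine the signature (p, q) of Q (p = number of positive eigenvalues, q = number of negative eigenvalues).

(4, 0)

The associated matrix is A = [[2, -2, -2, 0], [-2, 5, 2, 0], [-2, 2, 3, 0], [0, 0, 0, 5]].
An LDLᵀ factorisation of A has diagonal entries 2, 3, 1, 5.
That gives 4 positive pivots.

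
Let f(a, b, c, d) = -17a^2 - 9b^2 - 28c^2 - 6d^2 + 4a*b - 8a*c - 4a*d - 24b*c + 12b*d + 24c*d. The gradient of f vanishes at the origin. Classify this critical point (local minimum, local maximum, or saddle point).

local maximum

The Hessian at the origin is H = [[-34, 4, -8, -4], [4, -18, -24, 12], [-8, -24, -56, 24], [-4, 12, 24, -12]].
Congruent diagonalization of H (simultaneous row and column reduction) yields pivots -34, -298/17, -2776/149, -12/347.
So there are 4 negative pivots.
H is negative definite, so the origin is a strict local maximum.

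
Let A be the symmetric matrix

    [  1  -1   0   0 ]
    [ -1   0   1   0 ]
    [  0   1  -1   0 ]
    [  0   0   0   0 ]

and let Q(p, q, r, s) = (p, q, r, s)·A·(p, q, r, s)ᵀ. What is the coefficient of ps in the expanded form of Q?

0

The coefficient of ps is A[1,4] + A[4,1] = 2·0 = 0.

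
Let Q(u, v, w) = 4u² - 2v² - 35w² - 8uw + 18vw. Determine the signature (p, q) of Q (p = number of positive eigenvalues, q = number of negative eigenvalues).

(2, 1)

Write A = [[4, 0, -4], [0, -2, 9], [-4, 9, -35]].
Applying the same elementary operations to the rows and columns of A produces a congruent diagonal matrix with entries 4, -2, 3/2.
That gives 2 positive, 1 negative pivots.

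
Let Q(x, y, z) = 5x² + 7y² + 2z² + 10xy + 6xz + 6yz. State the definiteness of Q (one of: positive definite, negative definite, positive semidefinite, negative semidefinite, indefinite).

The symmetric matrix of Q is A = [[5, 5, 3], [5, 7, 3], [3, 3, 2]].
Leading principal minors: Δ_1 = 5, Δ_2 = 10, Δ_3 = 2.
All leading principal minors are positive, so by Sylvester's criterion Q is positive definite.

positive definite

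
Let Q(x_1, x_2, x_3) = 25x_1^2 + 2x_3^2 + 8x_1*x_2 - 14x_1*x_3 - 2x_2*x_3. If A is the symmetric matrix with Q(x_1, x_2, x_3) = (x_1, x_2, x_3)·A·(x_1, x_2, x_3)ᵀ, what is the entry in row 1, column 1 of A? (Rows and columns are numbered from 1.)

25

The coefficient of x_1^2 in Q is 25, and that is exactly A[1,1].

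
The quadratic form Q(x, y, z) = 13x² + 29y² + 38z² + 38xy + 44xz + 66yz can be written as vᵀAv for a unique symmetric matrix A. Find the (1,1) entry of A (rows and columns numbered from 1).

13

The coefficient of x² in Q is 13, and that is exactly A[1,1].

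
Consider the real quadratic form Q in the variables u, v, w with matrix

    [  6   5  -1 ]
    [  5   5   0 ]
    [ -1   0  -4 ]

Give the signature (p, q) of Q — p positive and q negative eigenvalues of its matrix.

Row-reducing A symmetrically gives the diagonal entries 6, 5/6, -5.
So there are 2 positive, 1 negative pivots.

(2, 1)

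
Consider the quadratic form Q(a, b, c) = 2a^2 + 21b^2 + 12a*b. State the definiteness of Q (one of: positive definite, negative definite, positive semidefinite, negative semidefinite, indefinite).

positive semidefinite

The associated matrix is A = [[2, 6, 0], [6, 21, 0], [0, 0, 0]].
Row-reducing A symmetrically gives the diagonal entries 2, 3, 0.
That gives 2 positive, 1 zero pivots.
Hence Q is positive semidefinite.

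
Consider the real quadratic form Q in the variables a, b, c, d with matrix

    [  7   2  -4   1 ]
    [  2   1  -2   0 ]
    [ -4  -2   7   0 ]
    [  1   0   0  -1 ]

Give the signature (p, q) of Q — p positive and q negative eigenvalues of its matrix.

Applying the same elementary operations to the rows and columns of A produces a congruent diagonal matrix with entries 7, 3/7, 3, -4/3.
That gives 3 positive, 1 negative pivots.

(3, 1)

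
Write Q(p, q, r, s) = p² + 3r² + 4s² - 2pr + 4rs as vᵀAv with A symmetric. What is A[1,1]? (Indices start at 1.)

The coefficient of p² in Q is 1, and that is exactly A[1,1].

1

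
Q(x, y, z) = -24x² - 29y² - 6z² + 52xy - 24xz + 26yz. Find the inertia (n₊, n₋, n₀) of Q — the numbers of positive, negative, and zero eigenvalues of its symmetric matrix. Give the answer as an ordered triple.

Write A = [[-24, 26, -12], [26, -29, 13], [-12, 13, -6]].
Symmetric row and column elimination reduces A to a congruent diagonal form with pivots -24, -5/6, 0.
That gives 2 negative, 1 zero pivots.

(0, 2, 1)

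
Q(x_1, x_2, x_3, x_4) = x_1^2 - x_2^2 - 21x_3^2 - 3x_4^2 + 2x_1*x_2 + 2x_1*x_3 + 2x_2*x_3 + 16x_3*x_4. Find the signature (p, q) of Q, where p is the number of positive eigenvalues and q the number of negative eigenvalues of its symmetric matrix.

The associated matrix is A = [[1, 1, 1, 0], [1, -1, 1, 0], [1, 1, -21, 8], [0, 0, 8, -3]].
An LDLᵀ factorisation of A has diagonal entries 1, -2, -22, -1/11.
Counting signs: 1 positive, 3 negative.

(1, 3)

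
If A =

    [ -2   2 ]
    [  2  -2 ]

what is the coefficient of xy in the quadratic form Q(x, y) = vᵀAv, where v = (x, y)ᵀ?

The coefficient of xy is A[1,2] + A[2,1] = 2·2 = 4.

4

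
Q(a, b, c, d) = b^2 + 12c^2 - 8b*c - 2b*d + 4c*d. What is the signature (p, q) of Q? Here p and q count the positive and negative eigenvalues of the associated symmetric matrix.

The symmetric matrix is A = [[0, 0, 0, 0], [0, 1, -4, -1], [0, -4, 12, 2], [0, -1, 2, 0]].
Congruent diagonalization of A (simultaneous row and column reduction) yields pivots 0, 1, -4, 0.
That gives 1 positive, 1 negative, 2 zero pivots.

(1, 1)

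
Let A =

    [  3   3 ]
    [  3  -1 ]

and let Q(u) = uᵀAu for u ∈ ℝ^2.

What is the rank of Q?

2

Symmetric row and column elimination reduces A to a congruent diagonal form with pivots 3, -4.
Counting signs: 1 positive, 1 negative.
The rank is the number of nonzero pivots: 2.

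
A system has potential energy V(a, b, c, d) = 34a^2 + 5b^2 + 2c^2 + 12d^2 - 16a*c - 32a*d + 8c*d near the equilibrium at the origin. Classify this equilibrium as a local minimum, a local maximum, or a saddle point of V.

The Hessian at the origin is H = [[68, 0, -16, -32], [0, 10, 0, 0], [-16, 0, 4, 8], [-32, 0, 8, 24]].
Row-reducing H symmetrically gives the diagonal entries 68, 10, 4/17, 8.
So there are 4 positive pivots.
H is positive definite, so the origin is a strict local minimum.

local minimum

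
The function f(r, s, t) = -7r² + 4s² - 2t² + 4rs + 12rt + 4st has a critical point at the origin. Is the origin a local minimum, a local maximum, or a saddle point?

saddle point

The Hessian at the origin is H = [[-14, 4, 12], [4, 8, 4], [12, 4, -4]].
Symmetric row and column elimination reduces H to a congruent diagonal form with pivots -14, 64/7, 1/4.
So there are 2 positive, 1 negative pivots.
H is indefinite, so the origin is a saddle point.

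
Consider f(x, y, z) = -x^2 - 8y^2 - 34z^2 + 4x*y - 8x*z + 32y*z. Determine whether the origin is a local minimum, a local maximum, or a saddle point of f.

local maximum

The Hessian at the origin is H = [[-2, 4, -8], [4, -16, 32], [-8, 32, -68]].
Symmetric row and column elimination reduces H to a congruent diagonal form with pivots -2, -8, -4.
Counting signs: 3 negative.
H is negative definite, so the origin is a strict local maximum.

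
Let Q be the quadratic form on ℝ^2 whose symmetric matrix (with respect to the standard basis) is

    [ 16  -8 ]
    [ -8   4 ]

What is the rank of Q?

Row-reducing A symmetrically gives the diagonal entries 16, 0.
That gives 1 positive, 1 zero pivots.
The rank is the number of nonzero pivots: 1.

1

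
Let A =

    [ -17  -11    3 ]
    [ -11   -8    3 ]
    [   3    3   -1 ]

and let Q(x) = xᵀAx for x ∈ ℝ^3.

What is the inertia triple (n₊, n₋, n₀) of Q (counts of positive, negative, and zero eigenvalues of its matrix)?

Row-reducing A symmetrically gives the diagonal entries -17, -15/17, 4/5.
That gives 1 positive, 2 negative pivots.

(1, 2, 0)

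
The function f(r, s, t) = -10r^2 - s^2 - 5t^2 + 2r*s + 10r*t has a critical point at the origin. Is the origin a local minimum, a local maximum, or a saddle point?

local maximum

The Hessian at the origin is H = [[-20, 2, 10], [2, -2, 0], [10, 0, -10]].
Applying the same elementary operations to the rows and columns of H produces a congruent diagonal matrix with entries -20, -9/5, -40/9.
So there are 3 negative pivots.
H is negative definite, so the origin is a strict local maximum.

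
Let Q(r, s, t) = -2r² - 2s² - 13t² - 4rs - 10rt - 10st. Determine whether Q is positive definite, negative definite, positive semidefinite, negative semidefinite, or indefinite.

Write A = [[-2, -2, -5], [-2, -2, -5], [-5, -5, -13]].
Applying the same elementary operations to the rows and columns of A produces a congruent diagonal matrix with entries -2, 0, -1/2.
That gives 2 negative, 1 zero pivots.
Hence Q is negative semidefinite.

negative semidefinite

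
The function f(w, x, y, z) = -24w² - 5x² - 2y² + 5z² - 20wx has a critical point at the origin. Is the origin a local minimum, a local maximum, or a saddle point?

The Hessian at the origin is H = [[-48, -20, 0, 0], [-20, -10, 0, 0], [0, 0, -4, 0], [0, 0, 0, 10]].
Applying the same elementary operations to the rows and columns of H produces a congruent diagonal matrix with entries -48, -5/3, -4, 10.
So there are 1 positive, 3 negative pivots.
H is indefinite, so the origin is a saddle point.

saddle point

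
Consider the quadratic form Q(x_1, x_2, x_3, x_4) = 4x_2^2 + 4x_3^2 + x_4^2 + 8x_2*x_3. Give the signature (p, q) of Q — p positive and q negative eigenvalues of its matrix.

(2, 0)

The associated matrix is A = [[0, 0, 0, 0], [0, 4, 4, 0], [0, 4, 4, 0], [0, 0, 0, 1]].
Congruent diagonalization of A (simultaneous row and column reduction) yields pivots 0, 4, 0, 1.
That gives 2 positive, 2 zero pivots.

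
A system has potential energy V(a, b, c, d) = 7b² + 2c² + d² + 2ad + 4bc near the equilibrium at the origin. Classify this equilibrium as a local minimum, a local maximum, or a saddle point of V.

The Hessian at the origin is H = [[0, 0, 0, 2], [0, 14, 4, 0], [0, 4, 4, 0], [2, 0, 0, 2]].
H is indefinite, so the origin is a saddle point.

saddle point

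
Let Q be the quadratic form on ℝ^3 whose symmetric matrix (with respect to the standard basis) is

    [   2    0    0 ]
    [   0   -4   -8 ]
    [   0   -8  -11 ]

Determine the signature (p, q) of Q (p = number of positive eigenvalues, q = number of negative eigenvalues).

(2, 1)

Row-reducing A symmetrically gives the diagonal entries 2, -4, 5.
So there are 2 positive, 1 negative pivots.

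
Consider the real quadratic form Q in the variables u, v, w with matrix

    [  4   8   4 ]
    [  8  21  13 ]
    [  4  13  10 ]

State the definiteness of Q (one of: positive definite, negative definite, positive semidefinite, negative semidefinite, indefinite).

Leading principal minors: Δ_1 = 4, Δ_2 = 20, Δ_3 = 20.
All leading principal minors are positive, so by Sylvester's criterion Q is positive definite.

positive definite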